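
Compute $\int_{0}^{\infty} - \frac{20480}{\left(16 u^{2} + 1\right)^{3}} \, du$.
$- 960 \pi$

Begin with the known result
$$J(a) = \int_{0}^{\infty} - \frac{5}{a^{2} + u^{2}} \, du = - \frac{5 \pi}{2 a}.$$

Differentiating under the integral sign with respect to $a$,
$$\frac{dJ}{da} = \int_{0}^{\infty} \frac{10 a}{\left(a^{2} + u^{2}\right)^{2}} \, du = \frac{5 \pi}{2 a^{2}},$$
so $\int_{0}^{\infty} - \frac{5}{\left(a^{2} + u^{2}\right)^{2}} \, du = - \frac{5 \pi}{4 a^{3}}$.

Repeating — each differentiation of $1/(u^2+a^2)^j$ produces $-2ja/(u^2+a^2)^{j+1}$ — and dividing through by $-2ja$ at each step yields, after $2$ differentiations in total,
$$\int_{0}^{\infty} - \frac{5}{\left(a^{2} + u^{2}\right)^{3}} \, du = - \frac{15 \pi}{16 a^{5}}.$$

Setting $a = \frac{1}{4}$:
$$I = - 960 \pi.$$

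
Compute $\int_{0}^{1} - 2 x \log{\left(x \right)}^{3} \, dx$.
$\frac{3}{4}$

Begin with the known integral
$$J(a) = \int_{0}^{1} - 2 x^{a} \, dx = - \frac{2}{a + 1}.$$

Differentiating under the integral sign brings down a factor of $\ln x$:
$$\frac{dJ}{da} = \int_{0}^{1} - 2 x^{a} \log{\left(x \right)} \, dx = \frac{2}{\left(a + 1\right)^{2}}.$$

Repeating $3$ times in total — each differentiation brings down another $\ln x$ — gives
$$\frac{d^{3}J}{da^{3}} = \int_{0}^{1} - 2 x^{a} \log{\left(x \right)}^{3} \, dx = \frac{12}{\left(a + 1\right)^{4}},$$
and the integrand here is exactly the target integrand, so $I = \frac{12}{\left(a + 1\right)^{4}}$.

Setting $a = 1$:
$$I = \frac{3}{4}.$$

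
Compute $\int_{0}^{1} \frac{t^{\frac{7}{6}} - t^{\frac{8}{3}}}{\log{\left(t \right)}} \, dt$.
$\log{\left(\frac{13}{22} \right)}$

Introduce a parameter $a$ in the exponent: let $I(a) = \int_{0}^{1} \frac{- t^{\frac{8}{3}} + t^{a}}{\log{\left(t \right)}} \, dt$.

Since $\dfrac{\partial}{\partial a}\,t^{a} = t^{a} \ln t$, the $\ln t$ in the denominator cancels and
$$\frac{dI}{da} = \int_{0}^{1} t^{a} \, dt = \left[\frac{t^{a+1}}{a+1}\right]_0^1 = \frac{1}{a + 1}.$$

Integrating with respect to $a$ gives $I(a) = \log{\left(\frac{3 a}{11} + \frac{3}{11} \right)} + C$.

At $a = \frac{8}{3}$ the integrand is identically $0$, so $I(\frac{8}{3}) = 0$. The closed form gives $0$, hence $C = 0$.

Setting $a = \frac{7}{6}$:
$$I = \log{\left(\frac{13}{22} \right)}.$$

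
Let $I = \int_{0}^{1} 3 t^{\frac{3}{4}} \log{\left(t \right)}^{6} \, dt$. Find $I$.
$\frac{35389440}{823543}$

Start from the elementary integral
$$J(a) = \int_{0}^{1} 3 t^{a} \, dt = \frac{3}{a + 1}.$$

Differentiating under the integral sign brings down a factor of $\ln t$:
$$\frac{dJ}{da} = \int_{0}^{1} 3 t^{a} \log{\left(t \right)} \, dt = - \frac{3}{\left(a + 1\right)^{2}}.$$

Repeating $6$ times in total — each differentiation brings down another $\ln t$ — gives
$$\frac{d^{6}J}{da^{6}} = \int_{0}^{1} 3 t^{a} \log{\left(t \right)}^{6} \, dt = \frac{2160}{\left(a + 1\right)^{7}},$$
and the integrand here is exactly the target integrand, so $I = \frac{2160}{\left(a + 1\right)^{7}}$.

Setting $a = \frac{3}{4}$:
$$I = \frac{35389440}{823543}.$$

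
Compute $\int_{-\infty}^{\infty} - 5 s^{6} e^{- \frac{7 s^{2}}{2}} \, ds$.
$- \frac{75 \sqrt{14} \sqrt{\pi}}{2401}$

Consider the simpler parametrised integral
$$J(a) = \int_{-\infty}^{\infty} - 5 e^{- a s^{2}} \, ds = - \frac{5 \sqrt{\pi}}{\sqrt{a}}.$$

Differentiating under the integral sign brings down a factor of $(-s^2)$:
$$\frac{dJ}{da} = \int_{-\infty}^{\infty} 5 s^{2} e^{- a s^{2}} \, ds = \frac{5 \sqrt{\pi}}{2 a^{\frac{3}{2}}}.$$

Repeating $3$ times in total — each differentiation brings down another $(-s^2)$ — gives
$$\frac{d^{3}J}{da^{3}} = \int_{-\infty}^{\infty} 5 s^{6} e^{- a s^{2}} \, ds = \frac{75 \sqrt{\pi}}{8 a^{\frac{7}{2}}},$$
and the integrand here is $(-1)^{3}$ times the target integrand, so $I = (-1)^{3}\,\frac{d^{3}J}{da^{3}} = - \frac{75 \sqrt{\pi}}{8 a^{\frac{7}{2}}}$.

Setting $a = \frac{7}{2}$:
$$I = - \frac{75 \sqrt{14} \sqrt{\pi}}{2401}.$$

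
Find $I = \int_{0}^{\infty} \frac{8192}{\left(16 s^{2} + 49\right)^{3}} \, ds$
$\frac{384 \pi}{16807}$

Recall the elementary integral
$$J(a) = \int_{0}^{\infty} \frac{2}{a^{2} + s^{2}} \, ds = \frac{\pi}{a}.$$

Differentiating under the integral sign with respect to $a$,
$$\frac{dJ}{da} = \int_{0}^{\infty} - \frac{4 a}{\left(a^{2} + s^{2}\right)^{2}} \, ds = - \frac{\pi}{a^{2}},$$
so $\int_{0}^{\infty} \frac{2}{\left(a^{2} + s^{2}\right)^{2}} \, ds = \frac{\pi}{2 a^{3}}$.

Repeating — each differentiation of $1/(s^2+a^2)^j$ produces $-2ja/(s^2+a^2)^{j+1}$ — and dividing through by $-2ja$ at each step yields, after $2$ differentiations in total,
$$\int_{0}^{\infty} \frac{2}{\left(a^{2} + s^{2}\right)^{3}} \, ds = \frac{3 \pi}{8 a^{5}}.$$

Setting $a = \frac{7}{4}$:
$$I = \frac{384 \pi}{16807}.$$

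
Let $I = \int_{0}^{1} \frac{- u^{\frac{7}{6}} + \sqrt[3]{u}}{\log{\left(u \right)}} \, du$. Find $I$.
$\log{\left(\frac{8}{13} \right)}$

Replace the exponent $\frac{1}{3}$ by a parameter $a$: let $I(a) = \int_{0}^{1} \frac{- u^{\frac{7}{6}} + u^{a}}{\log{\left(u \right)}} \, du$.

Since $\dfrac{\partial}{\partial a}\,u^{a} = u^{a} \ln u$, the $\ln u$ in the denominator cancels and
$$\frac{dI}{da} = \int_{0}^{1} u^{a} \, du = \left[\frac{u^{a+1}}{a+1}\right]_0^1 = \frac{1}{a + 1}.$$

Integrating with respect to $a$ gives $I(a) = \log{\left(\frac{6 a}{13} + \frac{6}{13} \right)} + C$.

At $a = \frac{7}{6}$ the integrand is identically $0$, so $I(\frac{7}{6}) = 0$. The closed form gives $0$, hence $C = 0$.

Setting $a = \frac{1}{3}$:
$$I = \log{\left(\frac{8}{13} \right)}.$$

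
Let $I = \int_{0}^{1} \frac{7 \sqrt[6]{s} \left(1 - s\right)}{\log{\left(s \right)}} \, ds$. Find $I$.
$\log{\left(\frac{823543}{62748517} \right)}$

Introduce a parameter $a$ in the exponent: let $I(a) = \int_{0}^{1} \frac{7 \left(- s^{\frac{7}{6}} + s^{a}\right)}{\log{\left(s \right)}} \, ds$.

Since $\dfrac{\partial}{\partial a}\,s^{a} = s^{a} \ln s$, the $\ln s$ in the denominator cancels and
$$\frac{dI}{da} = \int_{0}^{1} 7 s^{a} \, ds = 7 \left[\frac{s^{a+1}}{a+1}\right]_0^1 = \frac{7}{a + 1}.$$

Integrating with respect to $a$ gives $I(a) = \log{\left(\frac{279936 \left(a + 1\right)^{7}}{62748517} \right)} + C$.

At $a = \frac{7}{6}$ the integrand is identically $0$, so $I(\frac{7}{6}) = 0$. The closed form gives $0$, hence $C = 0$.

Setting $a = \frac{1}{6}$:
$$I = \log{\left(\frac{823543}{62748517} \right)}.$$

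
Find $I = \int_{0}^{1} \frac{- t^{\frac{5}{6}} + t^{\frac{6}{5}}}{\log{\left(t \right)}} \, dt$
$- \log{\left(5 \right)} + \log{\left(6 \right)}$

Replace the exponent $\frac{5}{6}$ by a parameter $a$: let $I(a) = \int_{0}^{1} \frac{t^{\frac{6}{5}} - t^{a}}{\log{\left(t \right)}} \, dt$.

Since $\dfrac{\partial}{\partial a}\,t^{a} = t^{a} \ln t$, the $\ln t$ in the denominator cancels and
$$\frac{dI}{da} = \int_{0}^{1} -1 t^{a} \, dt = -1 \left[\frac{t^{a+1}}{a+1}\right]_0^1 = - \frac{1}{a + 1}.$$

Integrating with respect to $a$ gives $I(a) = - \log{\left(\frac{5 a}{11} + \frac{5}{11} \right)} + C$.

At $a = \frac{6}{5}$ the integrand is identically $0$, so $I(\frac{6}{5}) = 0$. The closed form gives $0$, hence $C = 0$.

Setting $a = \frac{5}{6}$:
$$I = - \log{\left(5 \right)} + \log{\left(6 \right)}.$$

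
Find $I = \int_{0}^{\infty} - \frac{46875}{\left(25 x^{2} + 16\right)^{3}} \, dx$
$- \frac{28125 \pi}{16384}$

Start from the standard arctangent integral
$$J(a) = \int_{0}^{\infty} - \frac{3}{a^{2} + x^{2}} \, dx = - \frac{3 \pi}{2 a}.$$

Differentiating under the integral sign with respect to $a$,
$$\frac{dJ}{da} = \int_{0}^{\infty} \frac{6 a}{\left(a^{2} + x^{2}\right)^{2}} \, dx = \frac{3 \pi}{2 a^{2}},$$
so $\int_{0}^{\infty} - \frac{3}{\left(a^{2} + x^{2}\right)^{2}} \, dx = - \frac{3 \pi}{4 a^{3}}$.

Repeating — each differentiation of $1/(x^2+a^2)^j$ produces $-2ja/(x^2+a^2)^{j+1}$ — and dividing through by $-2ja$ at each step yields, after $2$ differentiations in total,
$$\int_{0}^{\infty} - \frac{3}{\left(a^{2} + x^{2}\right)^{3}} \, dx = - \frac{9 \pi}{16 a^{5}}.$$

Setting $a = \frac{4}{5}$:
$$I = - \frac{28125 \pi}{16384}.$$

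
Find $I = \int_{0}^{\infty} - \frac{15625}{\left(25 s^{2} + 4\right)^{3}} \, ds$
$- \frac{9375 \pi}{512}$

Begin with the known result
$$J(a) = \int_{0}^{\infty} - \frac{1}{a^{2} + s^{2}} \, ds = - \frac{\pi}{2 a}.$$

Differentiating under the integral sign with respect to $a$,
$$\frac{dJ}{da} = \int_{0}^{\infty} \frac{2 a}{\left(a^{2} + s^{2}\right)^{2}} \, ds = \frac{\pi}{2 a^{2}},$$
so $\int_{0}^{\infty} - \frac{1}{\left(a^{2} + s^{2}\right)^{2}} \, ds = - \frac{\pi}{4 a^{3}}$.

Repeating — each differentiation of $1/(s^2+a^2)^j$ produces $-2ja/(s^2+a^2)^{j+1}$ — and dividing through by $-2ja$ at each step yields, after $2$ differentiations in total,
$$\int_{0}^{\infty} - \frac{1}{\left(a^{2} + s^{2}\right)^{3}} \, ds = - \frac{3 \pi}{16 a^{5}}.$$

Setting $a = \frac{2}{5}$:
$$I = - \frac{9375 \pi}{512}.$$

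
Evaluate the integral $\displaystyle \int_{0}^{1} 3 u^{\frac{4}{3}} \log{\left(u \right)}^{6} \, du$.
$\frac{4723920}{823543}$

Begin with the known integral
$$J(a) = \int_{0}^{1} 3 u^{a} \, du = \frac{3}{a + 1}.$$

Differentiating under the integral sign brings down a factor of $\ln u$:
$$\frac{dJ}{da} = \int_{0}^{1} 3 u^{a} \log{\left(u \right)} \, du = - \frac{3}{\left(a + 1\right)^{2}}.$$

Repeating $6$ times in total — each differentiation brings down another $\ln u$ — gives
$$\frac{d^{6}J}{da^{6}} = \int_{0}^{1} 3 u^{a} \log{\left(u \right)}^{6} \, du = \frac{2160}{\left(a + 1\right)^{7}},$$
and the integrand here is exactly the target integrand, so $I = \frac{2160}{\left(a + 1\right)^{7}}$.

Setting $a = \frac{4}{3}$:
$$I = \frac{4723920}{823543}.$$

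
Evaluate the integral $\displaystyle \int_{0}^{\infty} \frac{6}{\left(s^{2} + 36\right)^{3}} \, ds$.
$\frac{\pi}{6912}$

Begin with the known result
$$J(a) = \int_{0}^{\infty} \frac{6}{a^{2} + s^{2}} \, ds = \frac{3 \pi}{a}.$$

Differentiating under the integral sign with respect to $a$,
$$\frac{dJ}{da} = \int_{0}^{\infty} - \frac{12 a}{\left(a^{2} + s^{2}\right)^{2}} \, ds = - \frac{3 \pi}{a^{2}},$$
so $\int_{0}^{\infty} \frac{6}{\left(a^{2} + s^{2}\right)^{2}} \, ds = \frac{3 \pi}{2 a^{3}}$.

Repeating — each differentiation of $1/(s^2+a^2)^j$ produces $-2ja/(s^2+a^2)^{j+1}$ — and dividing through by $-2ja$ at each step yields, after $2$ differentiations in total,
$$\int_{0}^{\infty} \frac{6}{\left(a^{2} + s^{2}\right)^{3}} \, ds = \frac{9 \pi}{8 a^{5}}.$$

Setting $a = 6$:
$$I = \frac{\pi}{6912}.$$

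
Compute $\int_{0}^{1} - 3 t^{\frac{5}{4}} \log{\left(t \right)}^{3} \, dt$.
$\frac{512}{729}$

Start from the elementary integral
$$J(a) = \int_{0}^{1} - 3 t^{a} \, dt = - \frac{3}{a + 1}.$$

Differentiating under the integral sign brings down a factor of $\ln t$:
$$\frac{dJ}{da} = \int_{0}^{1} - 3 t^{a} \log{\left(t \right)} \, dt = \frac{3}{\left(a + 1\right)^{2}}.$$

Repeating $3$ times in total — each differentiation brings down another $\ln t$ — gives
$$\frac{d^{3}J}{da^{3}} = \int_{0}^{1} - 3 t^{a} \log{\left(t \right)}^{3} \, dt = \frac{18}{\left(a + 1\right)^{4}},$$
and the integrand here is exactly the target integrand, so $I = \frac{18}{\left(a + 1\right)^{4}}$.

Setting $a = \frac{5}{4}$:
$$I = \frac{512}{729}.$$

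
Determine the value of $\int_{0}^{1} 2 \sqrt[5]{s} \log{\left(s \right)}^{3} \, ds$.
$- \frac{625}{108}$

Start from the elementary integral
$$J(a) = \int_{0}^{1} 2 s^{a} \, ds = \frac{2}{a + 1}.$$

Differentiating under the integral sign brings down a factor of $\ln s$:
$$\frac{dJ}{da} = \int_{0}^{1} 2 s^{a} \log{\left(s \right)} \, ds = - \frac{2}{\left(a + 1\right)^{2}}.$$

Repeating $3$ times in total — each differentiation brings down another $\ln s$ — gives
$$\frac{d^{3}J}{da^{3}} = \int_{0}^{1} 2 s^{a} \log{\left(s \right)}^{3} \, ds = - \frac{12}{\left(a + 1\right)^{4}},$$
and the integrand here is exactly the target integrand, so $I = - \frac{12}{\left(a + 1\right)^{4}}$.

Setting $a = \frac{1}{5}$:
$$I = - \frac{625}{108}.$$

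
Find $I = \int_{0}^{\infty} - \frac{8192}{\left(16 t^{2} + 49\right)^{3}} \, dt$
$- \frac{384 \pi}{16807}$

Recall the elementary integral
$$J(a) = \int_{0}^{\infty} - \frac{2}{a^{2} + t^{2}} \, dt = - \frac{\pi}{a}.$$

Differentiating under the integral sign with respect to $a$,
$$\frac{dJ}{da} = \int_{0}^{\infty} \frac{4 a}{\left(a^{2} + t^{2}\right)^{2}} \, dt = \frac{\pi}{a^{2}},$$
so $\int_{0}^{\infty} - \frac{2}{\left(a^{2} + t^{2}\right)^{2}} \, dt = - \frac{\pi}{2 a^{3}}$.

Repeating — each differentiation of $1/(t^2+a^2)^j$ produces $-2ja/(t^2+a^2)^{j+1}$ — and dividing through by $-2ja$ at each step yields, after $2$ differentiations in total,
$$\int_{0}^{\infty} - \frac{2}{\left(a^{2} + t^{2}\right)^{3}} \, dt = - \frac{3 \pi}{8 a^{5}}.$$

Setting $a = \frac{7}{4}$:
$$I = - \frac{384 \pi}{16807}.$$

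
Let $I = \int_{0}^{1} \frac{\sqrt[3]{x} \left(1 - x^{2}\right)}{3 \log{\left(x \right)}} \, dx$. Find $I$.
$- \frac{\log{\left(10 \right)}}{3} + \frac{2 \log{\left(2 \right)}}{3}$

Replace the exponent $\frac{1}{3}$ by a parameter $a$: let $I(a) = \int_{0}^{1} \frac{- x^{\frac{7}{3}} + x^{a}}{3 \log{\left(x \right)}} \, dx$.

Since $\dfrac{\partial}{\partial a}\,x^{a} = x^{a} \ln x$, the $\ln x$ in the denominator cancels and
$$\frac{dI}{da} = \int_{0}^{1} \frac{1}{3} x^{a} \, dx = \frac{1}{3} \left[\frac{x^{a+1}}{a+1}\right]_0^1 = \frac{1}{3 \left(a + 1\right)}.$$

Integrating with respect to $a$ gives $I(a) = \frac{\log{\left(a + 1 \right)}}{3} - \frac{\log{\left(10 \right)}}{3} + \frac{\log{\left(3 \right)}}{3} + C$.

At $a = \frac{7}{3}$ the integrand is identically $0$, so $I(\frac{7}{3}) = 0$. The closed form gives $0$, hence $C = 0$.

Setting $a = \frac{1}{3}$:
$$I = - \frac{\log{\left(10 \right)}}{3} + \frac{2 \log{\left(2 \right)}}{3}.$$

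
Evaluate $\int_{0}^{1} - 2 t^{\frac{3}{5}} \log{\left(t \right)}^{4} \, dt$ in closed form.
$- \frac{9375}{2048}$

Start from the elementary integral
$$J(a) = \int_{0}^{1} - 2 t^{a} \, dt = - \frac{2}{a + 1}.$$

Differentiating under the integral sign brings down a factor of $\ln t$:
$$\frac{dJ}{da} = \int_{0}^{1} - 2 t^{a} \log{\left(t \right)} \, dt = \frac{2}{\left(a + 1\right)^{2}}.$$

Repeating $4$ times in total — each differentiation brings down another $\ln t$ — gives
$$\frac{d^{4}J}{da^{4}} = \int_{0}^{1} - 2 t^{a} \log{\left(t \right)}^{4} \, dt = - \frac{48}{\left(a + 1\right)^{5}},$$
and the integrand here is exactly the target integrand, so $I = - \frac{48}{\left(a + 1\right)^{5}}$.

Setting $a = \frac{3}{5}$:
$$I = - \frac{9375}{2048}.$$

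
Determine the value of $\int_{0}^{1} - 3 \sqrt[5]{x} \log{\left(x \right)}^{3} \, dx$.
$\frac{625}{72}$

Consider the simpler parametrised integral
$$J(a) = \int_{0}^{1} - 3 x^{a} \, dx = - \frac{3}{a + 1}.$$

Differentiating under the integral sign brings down a factor of $\ln x$:
$$\frac{dJ}{da} = \int_{0}^{1} - 3 x^{a} \log{\left(x \right)} \, dx = \frac{3}{\left(a + 1\right)^{2}}.$$

Repeating $3$ times in total — each differentiation brings down another $\ln x$ — gives
$$\frac{d^{3}J}{da^{3}} = \int_{0}^{1} - 3 x^{a} \log{\left(x \right)}^{3} \, dx = \frac{18}{\left(a + 1\right)^{4}},$$
and the integrand here is exactly the target integrand, so $I = \frac{18}{\left(a + 1\right)^{4}}$.

Setting $a = \frac{1}{5}$:
$$I = \frac{625}{72}.$$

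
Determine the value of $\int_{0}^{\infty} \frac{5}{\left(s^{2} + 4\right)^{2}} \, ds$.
$\frac{5 \pi}{32}$

Start from the standard arctangent integral
$$J(a) = \int_{0}^{\infty} \frac{5}{a^{2} + s^{2}} \, ds = \frac{5 \pi}{2 a}.$$

Differentiating under the integral sign with respect to $a$,
$$\frac{dJ}{da} = \int_{0}^{\infty} - \frac{10 a}{\left(a^{2} + s^{2}\right)^{2}} \, ds = - \frac{5 \pi}{2 a^{2}},$$
so $\int_{0}^{\infty} \frac{5}{\left(a^{2} + s^{2}\right)^{2}} \, ds = \frac{5 \pi}{4 a^{3}}$.

Setting $a = 2$:
$$I = \frac{5 \pi}{32}.$$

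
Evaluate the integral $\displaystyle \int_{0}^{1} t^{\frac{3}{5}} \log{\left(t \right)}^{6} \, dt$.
$\frac{3515625}{131072}$

Start from the elementary integral
$$J(a) = \int_{0}^{1} t^{a} \, dt = \frac{1}{a + 1}.$$

Differentiating under the integral sign brings down a factor of $\ln t$:
$$\frac{dJ}{da} = \int_{0}^{1} t^{a} \log{\left(t \right)} \, dt = - \frac{1}{\left(a + 1\right)^{2}}.$$

Repeating $6$ times in total — each differentiation brings down another $\ln t$ — gives
$$\frac{d^{6}J}{da^{6}} = \int_{0}^{1} t^{a} \log{\left(t \right)}^{6} \, dt = \frac{720}{\left(a + 1\right)^{7}},$$
and the integrand here is exactly the target integrand, so $I = \frac{720}{\left(a + 1\right)^{7}}$.

Setting $a = \frac{3}{5}$:
$$I = \frac{3515625}{131072}.$$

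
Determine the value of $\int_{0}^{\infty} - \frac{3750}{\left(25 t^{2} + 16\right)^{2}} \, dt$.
$- \frac{375 \pi}{128}$

Begin with the known result
$$J(a) = \int_{0}^{\infty} - \frac{6}{a^{2} + t^{2}} \, dt = - \frac{3 \pi}{a}.$$

Differentiating under the integral sign with respect to $a$,
$$\frac{dJ}{da} = \int_{0}^{\infty} \frac{12 a}{\left(a^{2} + t^{2}\right)^{2}} \, dt = \frac{3 \pi}{a^{2}},$$
so $\int_{0}^{\infty} - \frac{6}{\left(a^{2} + t^{2}\right)^{2}} \, dt = - \frac{3 \pi}{2 a^{3}}$.

Setting $a = \frac{4}{5}$:
$$I = - \frac{375 \pi}{128}.$$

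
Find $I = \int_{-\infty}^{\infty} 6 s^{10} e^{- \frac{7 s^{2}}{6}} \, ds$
$\frac{196830 \sqrt{42} \sqrt{\pi}}{16807}$

Begin with the known integral
$$J(a) = \int_{-\infty}^{\infty} 6 e^{- a s^{2}} \, ds = \frac{6 \sqrt{\pi}}{\sqrt{a}}.$$

Differentiating under the integral sign brings down a factor of $(-s^2)$:
$$\frac{dJ}{da} = \int_{-\infty}^{\infty} - 6 s^{2} e^{- a s^{2}} \, ds = - \frac{3 \sqrt{\pi}}{a^{\frac{3}{2}}}.$$

Repeating $5$ times in total — each differentiation brings down another $(-s^2)$ — gives
$$\frac{d^{5}J}{da^{5}} = \int_{-\infty}^{\infty} - 6 s^{10} e^{- a s^{2}} \, ds = - \frac{2835 \sqrt{\pi}}{16 a^{\frac{11}{2}}},$$
and the integrand here is $(-1)^{5}$ times the target integrand, so $I = (-1)^{5}\,\frac{d^{5}J}{da^{5}} = \frac{2835 \sqrt{\pi}}{16 a^{\frac{11}{2}}}$.

Setting $a = \frac{7}{6}$:
$$I = \frac{196830 \sqrt{42} \sqrt{\pi}}{16807}.$$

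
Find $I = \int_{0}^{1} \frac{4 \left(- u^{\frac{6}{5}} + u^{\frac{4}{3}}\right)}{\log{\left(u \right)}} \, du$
$\log{\left(\frac{1500625}{1185921} \right)}$

Replace the exponent $\frac{4}{3}$ by a parameter $a$: let $I(a) = \int_{0}^{1} \frac{4 \left(- u^{\frac{6}{5}} + u^{a}\right)}{\log{\left(u \right)}} \, du$.

Since $\dfrac{\partial}{\partial a}\,u^{a} = u^{a} \ln u$, the $\ln u$ in the denominator cancels and
$$\frac{dI}{da} = \int_{0}^{1} 4 u^{a} \, du = 4 \left[\frac{u^{a+1}}{a+1}\right]_0^1 = \frac{4}{a + 1}.$$

Integrating with respect to $a$ gives $I(a) = \log{\left(\frac{625 \left(a + 1\right)^{4}}{14641} \right)} + C$.

At $a = \frac{6}{5}$ the integrand is identically $0$, so $I(\frac{6}{5}) = 0$. The closed form gives $0$, hence $C = 0$.

Setting $a = \frac{4}{3}$:
$$I = \log{\left(\frac{1500625}{1185921} \right)}.$$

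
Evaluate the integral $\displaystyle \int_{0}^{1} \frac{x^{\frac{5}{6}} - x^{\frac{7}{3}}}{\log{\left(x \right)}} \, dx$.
$\log{\left(\frac{11}{20} \right)}$

Consider the one-parameter family: let $I(a) = \int_{0}^{1} \frac{- x^{\frac{7}{3}} + x^{a}}{\log{\left(x \right)}} \, dx$.

Since $\dfrac{\partial}{\partial a}\,x^{a} = x^{a} \ln x$, the $\ln x$ in the denominator cancels and
$$\frac{dI}{da} = \int_{0}^{1} x^{a} \, dx = \left[\frac{x^{a+1}}{a+1}\right]_0^1 = \frac{1}{a + 1}.$$

Integrating with respect to $a$ gives $I(a) = \log{\left(\frac{3 a}{10} + \frac{3}{10} \right)} + C$.

At $a = \frac{7}{3}$ the integrand is identically $0$, so $I(\frac{7}{3}) = 0$. The closed form gives $0$, hence $C = 0$.

Setting $a = \frac{5}{6}$:
$$I = \log{\left(\frac{11}{20} \right)}.$$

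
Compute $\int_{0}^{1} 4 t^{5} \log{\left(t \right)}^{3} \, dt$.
$- \frac{1}{54}$

Start from the elementary integral
$$J(a) = \int_{0}^{1} 4 t^{a} \, dt = \frac{4}{a + 1}.$$

Differentiating under the integral sign brings down a factor of $\ln t$:
$$\frac{dJ}{da} = \int_{0}^{1} 4 t^{a} \log{\left(t \right)} \, dt = - \frac{4}{\left(a + 1\right)^{2}}.$$

Repeating $3$ times in total — each differentiation brings down another $\ln t$ — gives
$$\frac{d^{3}J}{da^{3}} = \int_{0}^{1} 4 t^{a} \log{\left(t \right)}^{3} \, dt = - \frac{24}{\left(a + 1\right)^{4}},$$
and the integrand here is exactly the target integrand, so $I = - \frac{24}{\left(a + 1\right)^{4}}$.

Setting $a = 5$:
$$I = - \frac{1}{54}.$$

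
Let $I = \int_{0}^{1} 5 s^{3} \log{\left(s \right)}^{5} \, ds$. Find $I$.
$- \frac{75}{512}$

Begin with the known integral
$$J(a) = \int_{0}^{1} 5 s^{a} \, ds = \frac{5}{a + 1}.$$

Differentiating under the integral sign brings down a factor of $\ln s$:
$$\frac{dJ}{da} = \int_{0}^{1} 5 s^{a} \log{\left(s \right)} \, ds = - \frac{5}{\left(a + 1\right)^{2}}.$$

Repeating $5$ times in total — each differentiation brings down another $\ln s$ — gives
$$\frac{d^{5}J}{da^{5}} = \int_{0}^{1} 5 s^{a} \log{\left(s \right)}^{5} \, ds = - \frac{600}{\left(a + 1\right)^{6}},$$
and the integrand here is exactly the target integrand, so $I = - \frac{600}{\left(a + 1\right)^{6}}$.

Setting $a = 3$:
$$I = - \frac{75}{512}.$$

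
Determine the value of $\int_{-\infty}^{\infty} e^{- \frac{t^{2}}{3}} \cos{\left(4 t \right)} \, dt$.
$\frac{\sqrt{3} \sqrt{\pi}}{e^{12}}$

Treat the cosine frequency as a parameter and define $I(b) = \int_{-\infty}^{\infty} e^{- \frac{t^{2}}{3}} \cos{\left(b t \right)} \, dt$.

Differentiating under the integral sign,
$$I'(b) = \int_{-\infty}^{\infty} - t e^{- \frac{t^{2}}{3}} \sin{\left(b t \right)} \, dt.$$

Integrate $\int_{-\infty}^{\infty} t \sin(b t)\, e^{- \frac{t^{2}}{3}}\, dt$ by parts with $u = \sin(b t)$ and $dv = t\, e^{- \frac{t^{2}}{3}}\, dt$, giving $v = - \frac{3 e^{- \frac{t^{2}}{3}}}{2}$. The boundary term vanishes and
$$\int_{-\infty}^{\infty} t \sin(b t)\, e^{- \frac{t^{2}}{3}}\, dt = \frac{3 b}{2} \int_{-\infty}^{\infty} \cos(b t)\, e^{- \frac{t^{2}}{3}}\, dt,$$
so $I'(b) = - \frac{3 b}{2}\, I(b)$.

This is a separable first-order ODE; solving with the initial condition $I(0) = \int_{-\infty}^{\infty} e^{- \frac{t^{2}}{3}}\,dt = \sqrt{3} \sqrt{\pi}$ gives
$$I(b) = \sqrt{3} \sqrt{\pi} e^{- \frac{3 b^{2}}{4}}.$$

Setting $b = 4$:
$$I = \frac{\sqrt{3} \sqrt{\pi}}{e^{12}}.$$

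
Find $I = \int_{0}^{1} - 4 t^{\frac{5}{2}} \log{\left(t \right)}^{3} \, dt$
$\frac{384}{2401}$

Start from the elementary integral
$$J(a) = \int_{0}^{1} - 4 t^{a} \, dt = - \frac{4}{a + 1}.$$

Differentiating under the integral sign brings down a factor of $\ln t$:
$$\frac{dJ}{da} = \int_{0}^{1} - 4 t^{a} \log{\left(t \right)} \, dt = \frac{4}{\left(a + 1\right)^{2}}.$$

Repeating $3$ times in total — each differentiation brings down another $\ln t$ — gives
$$\frac{d^{3}J}{da^{3}} = \int_{0}^{1} - 4 t^{a} \log{\left(t \right)}^{3} \, dt = \frac{24}{\left(a + 1\right)^{4}},$$
and the integrand here is exactly the target integrand, so $I = \frac{24}{\left(a + 1\right)^{4}}$.

Setting $a = \frac{5}{2}$:
$$I = \frac{384}{2401}.$$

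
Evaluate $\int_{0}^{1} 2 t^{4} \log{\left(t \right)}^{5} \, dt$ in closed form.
$- \frac{48}{3125}$

Consider the simpler parametrised integral
$$J(a) = \int_{0}^{1} 2 t^{a} \, dt = \frac{2}{a + 1}.$$

Differentiating under the integral sign brings down a factor of $\ln t$:
$$\frac{dJ}{da} = \int_{0}^{1} 2 t^{a} \log{\left(t \right)} \, dt = - \frac{2}{\left(a + 1\right)^{2}}.$$

Repeating $5$ times in total — each differentiation brings down another $\ln t$ — gives
$$\frac{d^{5}J}{da^{5}} = \int_{0}^{1} 2 t^{a} \log{\left(t \right)}^{5} \, dt = - \frac{240}{\left(a + 1\right)^{6}},$$
and the integrand here is exactly the target integrand, so $I = - \frac{240}{\left(a + 1\right)^{6}}$.

Setting $a = 4$:
$$I = - \frac{48}{3125}.$$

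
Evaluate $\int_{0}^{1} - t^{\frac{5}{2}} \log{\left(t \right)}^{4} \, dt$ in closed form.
$- \frac{768}{16807}$

Start from the elementary integral
$$J(a) = \int_{0}^{1} - t^{a} \, dt = - \frac{1}{a + 1}.$$

Differentiating under the integral sign brings down a factor of $\ln t$:
$$\frac{dJ}{da} = \int_{0}^{1} - t^{a} \log{\left(t \right)} \, dt = \frac{1}{\left(a + 1\right)^{2}}.$$

Repeating $4$ times in total — each differentiation brings down another $\ln t$ — gives
$$\frac{d^{4}J}{da^{4}} = \int_{0}^{1} - t^{a} \log{\left(t \right)}^{4} \, dt = - \frac{24}{\left(a + 1\right)^{5}},$$
and the integrand here is exactly the target integrand, so $I = - \frac{24}{\left(a + 1\right)^{5}}$.

Setting $a = \frac{5}{2}$:
$$I = - \frac{768}{16807}.$$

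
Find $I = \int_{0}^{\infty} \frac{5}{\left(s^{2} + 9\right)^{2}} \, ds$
$\frac{5 \pi}{108}$

Start from the standard arctangent integral
$$J(a) = \int_{0}^{\infty} \frac{5}{a^{2} + s^{2}} \, ds = \frac{5 \pi}{2 a}.$$

Differentiating under the integral sign with respect to $a$,
$$\frac{dJ}{da} = \int_{0}^{\infty} - \frac{10 a}{\left(a^{2} + s^{2}\right)^{2}} \, ds = - \frac{5 \pi}{2 a^{2}},$$
so $\int_{0}^{\infty} \frac{5}{\left(a^{2} + s^{2}\right)^{2}} \, ds = \frac{5 \pi}{4 a^{3}}$.

Setting $a = 3$:
$$I = \frac{5 \pi}{108}.$$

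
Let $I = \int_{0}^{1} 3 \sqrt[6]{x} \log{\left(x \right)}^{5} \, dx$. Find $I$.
$- \frac{16796160}{117649}$

Consider the simpler parametrised integral
$$J(a) = \int_{0}^{1} 3 x^{a} \, dx = \frac{3}{a + 1}.$$

Differentiating under the integral sign brings down a factor of $\ln x$:
$$\frac{dJ}{da} = \int_{0}^{1} 3 x^{a} \log{\left(x \right)} \, dx = - \frac{3}{\left(a + 1\right)^{2}}.$$

Repeating $5$ times in total — each differentiation brings down another $\ln x$ — gives
$$\frac{d^{5}J}{da^{5}} = \int_{0}^{1} 3 x^{a} \log{\left(x \right)}^{5} \, dx = - \frac{360}{\left(a + 1\right)^{6}},$$
and the integrand here is exactly the target integrand, so $I = - \frac{360}{\left(a + 1\right)^{6}}$.

Setting $a = \frac{1}{6}$:
$$I = - \frac{16796160}{117649}.$$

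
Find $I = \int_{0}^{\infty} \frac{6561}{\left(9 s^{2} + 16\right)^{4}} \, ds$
$\frac{10935 \pi}{524288}$

Start from the standard arctangent integral
$$J(a) = \int_{0}^{\infty} \frac{1}{a^{2} + s^{2}} \, ds = \frac{\pi}{2 a}.$$

Differentiating under the integral sign with respect to $a$,
$$\frac{dJ}{da} = \int_{0}^{\infty} - \frac{2 a}{\left(a^{2} + s^{2}\right)^{2}} \, ds = - \frac{\pi}{2 a^{2}},$$
so $\int_{0}^{\infty} \frac{1}{\left(a^{2} + s^{2}\right)^{2}} \, ds = \frac{\pi}{4 a^{3}}$.

Repeating — each differentiation of $1/(s^2+a^2)^j$ produces $-2ja/(s^2+a^2)^{j+1}$ — and dividing through by $-2ja$ at each step yields, after $3$ differentiations in total,
$$\int_{0}^{\infty} \frac{1}{\left(a^{2} + s^{2}\right)^{4}} \, ds = \frac{5 \pi}{32 a^{7}}.$$

Setting $a = \frac{4}{3}$:
$$I = \frac{10935 \pi}{524288}.$$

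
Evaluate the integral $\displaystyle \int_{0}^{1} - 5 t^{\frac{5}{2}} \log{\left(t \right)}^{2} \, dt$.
$- \frac{80}{343}$

Start from the elementary integral
$$J(a) = \int_{0}^{1} - 5 t^{a} \, dt = - \frac{5}{a + 1}.$$

Differentiating under the integral sign brings down a factor of $\ln t$:
$$\frac{dJ}{da} = \int_{0}^{1} - 5 t^{a} \log{\left(t \right)} \, dt = \frac{5}{\left(a + 1\right)^{2}}.$$

Repeating twice in total — each differentiation brings down another $\ln t$ — gives
$$\frac{d^{2}J}{da^{2}} = \int_{0}^{1} - 5 t^{a} \log{\left(t \right)}^{2} \, dt = - \frac{10}{\left(a + 1\right)^{3}},$$
and the integrand here is exactly the target integrand, so $I = - \frac{10}{\left(a + 1\right)^{3}}$.

Setting $a = \frac{5}{2}$:
$$I = - \frac{80}{343}.$$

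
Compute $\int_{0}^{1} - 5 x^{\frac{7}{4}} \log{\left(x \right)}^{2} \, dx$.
$- \frac{640}{1331}$

Begin with the known integral
$$J(a) = \int_{0}^{1} - 5 x^{a} \, dx = - \frac{5}{a + 1}.$$

Differentiating under the integral sign brings down a factor of $\ln x$:
$$\frac{dJ}{da} = \int_{0}^{1} - 5 x^{a} \log{\left(x \right)} \, dx = \frac{5}{\left(a + 1\right)^{2}}.$$

Repeating twice in total — each differentiation brings down another $\ln x$ — gives
$$\frac{d^{2}J}{da^{2}} = \int_{0}^{1} - 5 x^{a} \log{\left(x \right)}^{2} \, dx = - \frac{10}{\left(a + 1\right)^{3}},$$
and the integrand here is exactly the target integrand, so $I = - \frac{10}{\left(a + 1\right)^{3}}$.

Setting $a = \frac{7}{4}$:
$$I = - \frac{640}{1331}.$$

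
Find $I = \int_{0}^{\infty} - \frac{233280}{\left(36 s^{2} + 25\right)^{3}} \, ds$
$- \frac{1458 \pi}{625}$

Start from the standard arctangent integral
$$J(a) = \int_{0}^{\infty} - \frac{5}{a^{2} + s^{2}} \, ds = - \frac{5 \pi}{2 a}.$$

Differentiating under the integral sign with respect to $a$,
$$\frac{dJ}{da} = \int_{0}^{\infty} \frac{10 a}{\left(a^{2} + s^{2}\right)^{2}} \, ds = \frac{5 \pi}{2 a^{2}},$$
so $\int_{0}^{\infty} - \frac{5}{\left(a^{2} + s^{2}\right)^{2}} \, ds = - \frac{5 \pi}{4 a^{3}}$.

Repeating — each differentiation of $1/(s^2+a^2)^j$ produces $-2ja/(s^2+a^2)^{j+1}$ — and dividing through by $-2ja$ at each step yields, after $2$ differentiations in total,
$$\int_{0}^{\infty} - \frac{5}{\left(a^{2} + s^{2}\right)^{3}} \, ds = - \frac{15 \pi}{16 a^{5}}.$$

Setting $a = \frac{5}{6}$:
$$I = - \frac{1458 \pi}{625}.$$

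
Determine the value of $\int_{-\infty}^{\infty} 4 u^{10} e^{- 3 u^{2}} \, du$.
$\frac{35 \sqrt{3} \sqrt{\pi}}{216}$

Begin with the known integral
$$J(a) = \int_{-\infty}^{\infty} 4 e^{- a u^{2}} \, du = \frac{4 \sqrt{\pi}}{\sqrt{a}}.$$

Differentiating under the integral sign brings down a factor of $(-u^2)$:
$$\frac{dJ}{da} = \int_{-\infty}^{\infty} - 4 u^{2} e^{- a u^{2}} \, du = - \frac{2 \sqrt{\pi}}{a^{\frac{3}{2}}}.$$

Repeating $5$ times in total — each differentiation brings down another $(-u^2)$ — gives
$$\frac{d^{5}J}{da^{5}} = \int_{-\infty}^{\infty} - 4 u^{10} e^{- a u^{2}} \, du = - \frac{945 \sqrt{\pi}}{8 a^{\frac{11}{2}}},$$
and the integrand here is $(-1)^{5}$ times the target integrand, so $I = (-1)^{5}\,\frac{d^{5}J}{da^{5}} = \frac{945 \sqrt{\pi}}{8 a^{\frac{11}{2}}}$.

Setting $a = 3$:
$$I = \frac{35 \sqrt{3} \sqrt{\pi}}{216}.$$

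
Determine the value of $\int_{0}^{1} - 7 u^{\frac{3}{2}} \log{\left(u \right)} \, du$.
$\frac{28}{25}$

Begin with the known integral
$$J(a) = \int_{0}^{1} - 7 u^{a} \, du = - \frac{7}{a + 1}.$$

Differentiating under the integral sign brings down a factor of $\ln u$:
$$\frac{dJ}{da} = \int_{0}^{1} - 7 u^{a} \log{\left(u \right)} \, du = \frac{7}{\left(a + 1\right)^{2}}.$$

The integral on the left is $I$, so $I = \frac{7}{\left(a + 1\right)^{2}}$.

Setting $a = \frac{3}{2}$:
$$I = \frac{28}{25}.$$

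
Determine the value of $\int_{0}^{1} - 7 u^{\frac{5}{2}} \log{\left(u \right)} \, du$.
$\frac{4}{7}$

Consider the simpler parametrised integral
$$J(a) = \int_{0}^{1} - 7 u^{a} \, du = - \frac{7}{a + 1}.$$

Differentiating under the integral sign brings down a factor of $\ln u$:
$$\frac{dJ}{da} = \int_{0}^{1} - 7 u^{a} \log{\left(u \right)} \, du = \frac{7}{\left(a + 1\right)^{2}}.$$

The integral on the left is $I$, so $I = \frac{7}{\left(a + 1\right)^{2}}$.

Setting $a = \frac{5}{2}$:
$$I = \frac{4}{7}.$$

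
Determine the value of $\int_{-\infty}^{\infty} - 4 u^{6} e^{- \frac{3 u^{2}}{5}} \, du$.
$- \frac{625 \sqrt{15} \sqrt{\pi}}{54}$

Begin with the known integral
$$J(a) = \int_{-\infty}^{\infty} - 4 e^{- a u^{2}} \, du = - \frac{4 \sqrt{\pi}}{\sqrt{a}}.$$

Differentiating under the integral sign brings down a factor of $(-u^2)$:
$$\frac{dJ}{da} = \int_{-\infty}^{\infty} 4 u^{2} e^{- a u^{2}} \, du = \frac{2 \sqrt{\pi}}{a^{\frac{3}{2}}}.$$

Repeating $3$ times in total — each differentiation brings down another $(-u^2)$ — gives
$$\frac{d^{3}J}{da^{3}} = \int_{-\infty}^{\infty} 4 u^{6} e^{- a u^{2}} \, du = \frac{15 \sqrt{\pi}}{2 a^{\frac{7}{2}}},$$
and the integrand here is $(-1)^{3}$ times the target integrand, so $I = (-1)^{3}\,\frac{d^{3}J}{da^{3}} = - \frac{15 \sqrt{\pi}}{2 a^{\frac{7}{2}}}$.

Setting $a = \frac{3}{5}$:
$$I = - \frac{625 \sqrt{15} \sqrt{\pi}}{54}.$$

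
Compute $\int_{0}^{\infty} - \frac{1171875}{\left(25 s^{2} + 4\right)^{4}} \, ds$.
$- \frac{1171875 \pi}{4096}$

Start from the standard arctangent integral
$$J(a) = \int_{0}^{\infty} - \frac{3}{a^{2} + s^{2}} \, ds = - \frac{3 \pi}{2 a}.$$

Differentiating under the integral sign with respect to $a$,
$$\frac{dJ}{da} = \int_{0}^{\infty} \frac{6 a}{\left(a^{2} + s^{2}\right)^{2}} \, ds = \frac{3 \pi}{2 a^{2}},$$
so $\int_{0}^{\infty} - \frac{3}{\left(a^{2} + s^{2}\right)^{2}} \, ds = - \frac{3 \pi}{4 a^{3}}$.

Repeating — each differentiation of $1/(s^2+a^2)^j$ produces $-2ja/(s^2+a^2)^{j+1}$ — and dividing through by $-2ja$ at each step yields, after $3$ differentiations in total,
$$\int_{0}^{\infty} - \frac{3}{\left(a^{2} + s^{2}\right)^{4}} \, ds = - \frac{15 \pi}{32 a^{7}}.$$

Setting $a = \frac{2}{5}$:
$$I = - \frac{1171875 \pi}{4096}.$$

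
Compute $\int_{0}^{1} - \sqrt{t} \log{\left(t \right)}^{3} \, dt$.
$\frac{32}{27}$

Begin with the known integral
$$J(a) = \int_{0}^{1} - t^{a} \, dt = - \frac{1}{a + 1}.$$

Differentiating under the integral sign brings down a factor of $\ln t$:
$$\frac{dJ}{da} = \int_{0}^{1} - t^{a} \log{\left(t \right)} \, dt = \frac{1}{\left(a + 1\right)^{2}}.$$

Repeating $3$ times in total — each differentiation brings down another $\ln t$ — gives
$$\frac{d^{3}J}{da^{3}} = \int_{0}^{1} - t^{a} \log{\left(t \right)}^{3} \, dt = \frac{6}{\left(a + 1\right)^{4}},$$
and the integrand here is exactly the target integrand, so $I = \frac{6}{\left(a + 1\right)^{4}}$.

Setting $a = \frac{1}{2}$:
$$I = \frac{32}{27}.$$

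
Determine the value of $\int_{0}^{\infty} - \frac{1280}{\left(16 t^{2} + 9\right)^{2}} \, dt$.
$- \frac{80 \pi}{27}$

Recall the elementary integral
$$J(a) = \int_{0}^{\infty} - \frac{5}{a^{2} + t^{2}} \, dt = - \frac{5 \pi}{2 a}.$$

Differentiating under the integral sign with respect to $a$,
$$\frac{dJ}{da} = \int_{0}^{\infty} \frac{10 a}{\left(a^{2} + t^{2}\right)^{2}} \, dt = \frac{5 \pi}{2 a^{2}},$$
so $\int_{0}^{\infty} - \frac{5}{\left(a^{2} + t^{2}\right)^{2}} \, dt = - \frac{5 \pi}{4 a^{3}}$.

Setting $a = \frac{3}{4}$:
$$I = - \frac{80 \pi}{27}.$$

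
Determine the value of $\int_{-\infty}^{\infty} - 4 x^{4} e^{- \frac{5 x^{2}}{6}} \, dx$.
$- \frac{108 \sqrt{30} \sqrt{\pi}}{125}$

Consider the simpler parametrised integral
$$J(a) = \int_{-\infty}^{\infty} - 4 e^{- a x^{2}} \, dx = - \frac{4 \sqrt{\pi}}{\sqrt{a}}.$$

Differentiating under the integral sign brings down a factor of $(-x^2)$:
$$\frac{dJ}{da} = \int_{-\infty}^{\infty} 4 x^{2} e^{- a x^{2}} \, dx = \frac{2 \sqrt{\pi}}{a^{\frac{3}{2}}}.$$

Repeating twice in total — each differentiation brings down another $(-x^2)$ — gives
$$\frac{d^{2}J}{da^{2}} = \int_{-\infty}^{\infty} - 4 x^{4} e^{- a x^{2}} \, dx = - \frac{3 \sqrt{\pi}}{a^{\frac{5}{2}}},$$
and the integrand here is exactly the target integrand, so $I = - \frac{3 \sqrt{\pi}}{a^{\frac{5}{2}}}$.

Setting $a = \frac{5}{6}$:
$$I = - \frac{108 \sqrt{30} \sqrt{\pi}}{125}.$$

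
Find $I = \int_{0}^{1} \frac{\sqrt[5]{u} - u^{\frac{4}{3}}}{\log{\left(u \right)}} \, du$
$- \log{\left(35 \right)} + \log{\left(18 \right)}$

Replace the exponent $\frac{4}{3}$ by a parameter $a$: let $I(a) = \int_{0}^{1} \frac{\sqrt[5]{u} - u^{a}}{\log{\left(u \right)}} \, du$.

Since $\dfrac{\partial}{\partial a}\,u^{a} = u^{a} \ln u$, the $\ln u$ in the denominator cancels and
$$\frac{dI}{da} = \int_{0}^{1} -1 u^{a} \, du = -1 \left[\frac{u^{a+1}}{a+1}\right]_0^1 = - \frac{1}{a + 1}.$$

Integrating with respect to $a$ gives $I(a) = - \log{\left(\frac{5 a}{6} + \frac{5}{6} \right)} + C$.

At $a = \frac{1}{5}$ the integrand is identically $0$, so $I(\frac{1}{5}) = 0$. The closed form gives $0$, hence $C = 0$.

Setting $a = \frac{4}{3}$:
$$I = - \log{\left(35 \right)} + \log{\left(18 \right)}.$$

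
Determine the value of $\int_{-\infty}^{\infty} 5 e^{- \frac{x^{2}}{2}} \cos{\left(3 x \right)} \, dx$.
$\frac{5 \sqrt{2} \sqrt{\pi}}{e^{\frac{9}{2}}}$

Let $b$ denote the cosine frequency and define $I(b) = \int_{-\infty}^{\infty} 5 e^{- \frac{x^{2}}{2}} \cos{\left(b x \right)} \, dx$.

Differentiating under the integral sign,
$$I'(b) = \int_{-\infty}^{\infty} - 5 x e^{- \frac{x^{2}}{2}} \sin{\left(b x \right)} \, dx.$$

Integrate $\int_{-\infty}^{\infty} x \sin(b x)\, e^{- \frac{x^{2}}{2}}\, dx$ by parts with $u = \sin(b x)$ and $dv = x\, e^{- \frac{x^{2}}{2}}\, dx$, giving $v = - e^{- \frac{x^{2}}{2}}$. The boundary term vanishes and
$$\int_{-\infty}^{\infty} x \sin(b x)\, e^{- \frac{x^{2}}{2}}\, dx = b \int_{-\infty}^{\infty} \cos(b x)\, e^{- \frac{x^{2}}{2}}\, dx,$$
so $I'(b) = - b\, I(b)$.

This is a separable first-order ODE; solving with the initial condition $I(0) = \int_{-\infty}^{\infty} 5 e^{- \frac{x^{2}}{2}}\,dx = 5 \sqrt{2} \sqrt{\pi}$ gives
$$I(b) = 5 \sqrt{2} \sqrt{\pi} e^{- \frac{b^{2}}{2}}.$$

Setting $b = 3$:
$$I = \frac{5 \sqrt{2} \sqrt{\pi}}{e^{\frac{9}{2}}}.$$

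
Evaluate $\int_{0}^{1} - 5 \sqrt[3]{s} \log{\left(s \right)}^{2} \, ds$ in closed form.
$- \frac{135}{32}$

Begin with the known integral
$$J(a) = \int_{0}^{1} - 5 s^{a} \, ds = - \frac{5}{a + 1}.$$

Differentiating under the integral sign brings down a factor of $\ln s$:
$$\frac{dJ}{da} = \int_{0}^{1} - 5 s^{a} \log{\left(s \right)} \, ds = \frac{5}{\left(a + 1\right)^{2}}.$$

Repeating twice in total — each differentiation brings down another $\ln s$ — gives
$$\frac{d^{2}J}{da^{2}} = \int_{0}^{1} - 5 s^{a} \log{\left(s \right)}^{2} \, ds = - \frac{10}{\left(a + 1\right)^{3}},$$
and the integrand here is exactly the target integrand, so $I = - \frac{10}{\left(a + 1\right)^{3}}$.

Setting $a = \frac{1}{3}$:
$$I = - \frac{135}{32}.$$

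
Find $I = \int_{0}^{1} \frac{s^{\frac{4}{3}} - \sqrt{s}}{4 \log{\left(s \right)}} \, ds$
$- \frac{\log{\left(3 \right)}}{2} + \frac{\log{\left(14 \right)}}{4}$

Consider the one-parameter family: let $I(a) = \int_{0}^{1} \frac{s^{\frac{4}{3}} - s^{a}}{4 \log{\left(s \right)}} \, ds$.

Since $\dfrac{\partial}{\partial a}\,s^{a} = s^{a} \ln s$, the $\ln s$ in the denominator cancels and
$$\frac{dI}{da} = \int_{0}^{1} - \frac{1}{4} s^{a} \, ds = - \frac{1}{4} \left[\frac{s^{a+1}}{a+1}\right]_0^1 = - \frac{1}{4 a + 4}.$$

Integrating with respect to $a$ gives $I(a) = - \frac{\log{\left(a + 1 \right)}}{4} - \frac{\log{\left(3 \right)}}{4} + \frac{\log{\left(7 \right)}}{4} + C$.

At $a = \frac{4}{3}$ the integrand is identically $0$, so $I(\frac{4}{3}) = 0$. The closed form gives $0$, hence $C = 0$.

Setting $a = \frac{1}{2}$:
$$I = - \frac{\log{\left(3 \right)}}{2} + \frac{\log{\left(14 \right)}}{4}.$$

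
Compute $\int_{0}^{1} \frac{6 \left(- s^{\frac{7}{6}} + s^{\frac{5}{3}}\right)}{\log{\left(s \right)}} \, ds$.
$\log{\left(\frac{16777216}{4826809} \right)}$

Consider the one-parameter family: let $I(a) = \int_{0}^{1} \frac{6 \left(- s^{\frac{7}{6}} + s^{a}\right)}{\log{\left(s \right)}} \, ds$.

Since $\dfrac{\partial}{\partial a}\,s^{a} = s^{a} \ln s$, the $\ln s$ in the denominator cancels and
$$\frac{dI}{da} = \int_{0}^{1} 6 s^{a} \, ds = 6 \left[\frac{s^{a+1}}{a+1}\right]_0^1 = \frac{6}{a + 1}.$$

Integrating with respect to $a$ gives $I(a) = \log{\left(\frac{46656 \left(a + 1\right)^{6}}{4826809} \right)} + C$.

At $a = \frac{7}{6}$ the integrand is identically $0$, so $I(\frac{7}{6}) = 0$. The closed form gives $0$, hence $C = 0$.

Setting $a = \frac{5}{3}$:
$$I = \log{\left(\frac{16777216}{4826809} \right)}.$$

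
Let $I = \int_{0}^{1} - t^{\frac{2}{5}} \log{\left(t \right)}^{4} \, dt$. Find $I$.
$- \frac{75000}{16807}$

Consider the simpler parametrised integral
$$J(a) = \int_{0}^{1} - t^{a} \, dt = - \frac{1}{a + 1}.$$

Differentiating under the integral sign brings down a factor of $\ln t$:
$$\frac{dJ}{da} = \int_{0}^{1} - t^{a} \log{\left(t \right)} \, dt = \frac{1}{\left(a + 1\right)^{2}}.$$

Repeating $4$ times in total — each differentiation brings down another $\ln t$ — gives
$$\frac{d^{4}J}{da^{4}} = \int_{0}^{1} - t^{a} \log{\left(t \right)}^{4} \, dt = - \frac{24}{\left(a + 1\right)^{5}},$$
and the integrand here is exactly the target integrand, so $I = - \frac{24}{\left(a + 1\right)^{5}}$.

Setting $a = \frac{2}{5}$:
$$I = - \frac{75000}{16807}.$$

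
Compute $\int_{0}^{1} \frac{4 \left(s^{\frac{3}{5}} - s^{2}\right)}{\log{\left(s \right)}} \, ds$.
$\log{\left(\frac{4096}{50625} \right)}$

Introduce a parameter $a$ in the exponent: let $I(a) = \int_{0}^{1} \frac{4 \left(- s^{2} + s^{a}\right)}{\log{\left(s \right)}} \, ds$.

Since $\dfrac{\partial}{\partial a}\,s^{a} = s^{a} \ln s$, the $\ln s$ in the denominator cancels and
$$\frac{dI}{da} = \int_{0}^{1} 4 s^{a} \, ds = 4 \left[\frac{s^{a+1}}{a+1}\right]_0^1 = \frac{4}{a + 1}.$$

Integrating with respect to $a$ gives $I(a) = \log{\left(\frac{\left(a + 1\right)^{4}}{81} \right)} + C$.

At $a = 2$ the integrand is identically $0$, so $I(2) = 0$. The closed form gives $0$, hence $C = 0$.

Setting $a = \frac{3}{5}$:
$$I = \log{\left(\frac{4096}{50625} \right)}.$$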